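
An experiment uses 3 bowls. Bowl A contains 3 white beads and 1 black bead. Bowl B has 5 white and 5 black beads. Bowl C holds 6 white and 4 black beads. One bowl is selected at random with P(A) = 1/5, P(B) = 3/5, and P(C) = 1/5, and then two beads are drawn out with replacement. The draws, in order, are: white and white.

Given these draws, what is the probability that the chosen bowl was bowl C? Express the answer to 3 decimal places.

The likelihood of the observed sequence under each hypothesis: P(data | bowl A) = (3/4)(3/4) = 0.5625; P(data | bowl B) = (5/10)(5/10) = 0.25; P(data | bowl C) = (6/10)(6/10) = 0.36.
Multiplying each by its prior: 1/5 · 0.5625 = 0.1125, 3/5 · 0.25 = 0.15, 1/5 · 0.36 = 0.072; summing to 0.3345.
So P(bowl C | data) = (0.072) / (0.3345) = 0.21525.

0.215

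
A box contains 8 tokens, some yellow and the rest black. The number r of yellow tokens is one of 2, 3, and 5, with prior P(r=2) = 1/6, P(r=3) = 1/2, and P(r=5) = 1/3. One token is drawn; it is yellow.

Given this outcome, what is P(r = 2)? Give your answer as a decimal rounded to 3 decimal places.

The likelihood of this draw under each hypothesis: P(data | r = 2) = (2/8) = 1/4; P(data | r = 3) = (3/8) = 3/8; P(data | r = 5) = (5/8) = 5/8.
The prior-weighted likelihoods are 1/6 · 1/4 = 1/24, 1/2 · 3/8 = 3/16, 1/3 · 5/8 = 5/24; these sum to 7/16.
Therefore the posterior P(r = 2 | data) = (1/24) / (7/16) = 2/21.

0.095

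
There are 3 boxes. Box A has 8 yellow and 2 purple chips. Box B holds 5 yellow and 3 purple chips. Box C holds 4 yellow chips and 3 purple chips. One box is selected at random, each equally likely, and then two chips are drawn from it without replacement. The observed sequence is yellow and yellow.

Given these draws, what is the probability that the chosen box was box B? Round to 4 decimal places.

Under each hypothesis, the probability of the observed sequence is: P(data | box A) = (8/10)(7/9) = 0.62222; P(data | box B) = (5/8)(4/7) = 0.35714; P(data | box C) = (4/7)(3/6) = 0.28571.
Weighting by the prior gives 1/3 · 0.62222 = 0.20741, 1/3 · 0.35714 = 0.11905, 1/3 · 0.28571 = 0.095238; these sum to 0.42169.
By Bayes' rule, P(box B | data) = (0.11905) / (0.42169) = 0.28231.

0.2823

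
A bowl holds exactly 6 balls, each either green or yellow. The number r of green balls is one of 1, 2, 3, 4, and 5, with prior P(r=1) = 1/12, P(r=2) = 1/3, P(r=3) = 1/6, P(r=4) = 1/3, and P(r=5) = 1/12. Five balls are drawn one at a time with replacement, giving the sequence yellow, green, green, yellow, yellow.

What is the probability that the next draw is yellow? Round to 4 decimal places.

0.5546

Under each hypothesis, the probability of the observed sequence is: P(data | r = 1) = (5/6)(1/6)(1/6)(5/6)(5/6) = 0.016075; P(data | r = 2) = (4/6)(2/6)(2/6)(4/6)(4/6) = 0.032922; P(data | r = 3) = (3/6)(3/6)(3/6)(3/6)(3/6) = 0.03125; P(data | r = 4) = (2/6)(4/6)(4/6)(2/6)(2/6) = 0.016461; P(data | r = 5) = (1/6)(5/6)(5/6)(1/6)(1/6) = 0.003215.
Weighting by the prior gives 1/12 · 0.016075 = 0.0013396, 1/3 · 0.032922 = 0.010974, 1/6 · 0.03125 = 0.0052083, 1/3 · 0.016461 = 0.005487, 1/12 · 0.003215 = 0.00026792; summing to 0.023277.
Dividing through by the total gives posterior P(r = 1 | data) = 0.057551, P(r = 2 | data) = 0.47145, P(r = 3 | data) = 0.22376, P(r = 4 | data) = 0.23573, P(r = 5 | data) = 0.01151.
The predictive probability is P(yellow next | data) = (5/6)(0.057551) + (2/3)(0.47145) + (1/2)(0.22376) + (1/3)(0.23573) + (1/6)(0.01151) = 0.55463.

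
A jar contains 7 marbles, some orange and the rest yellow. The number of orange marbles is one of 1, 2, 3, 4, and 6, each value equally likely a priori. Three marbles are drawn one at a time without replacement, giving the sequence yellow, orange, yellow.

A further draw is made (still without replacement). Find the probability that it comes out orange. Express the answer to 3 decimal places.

For each hypothesis, P(data | H) works out to: P(data | r = 1) = (6/7)(1/6)(5/5) = 1/7; P(data | r = 2) = (5/7)(2/6)(4/5) = 4/21; P(data | r = 3) = (4/7)(3/6)(3/5) = 6/35; P(data | r = 4) = (3/7)(4/6)(2/5) = 4/35; P(data | r = 6) = (1/7)(6/6)(0/5) = 0.
Multiplying each by its prior: 1/5 · 1/7 = 1/35, 1/5 · 4/21 = 4/105, 1/5 · 6/35 = 6/175, 1/5 · 4/35 = 4/175, 1/5 · 0 = 0; these sum to 13/105.
The posterior is then P(r = 1 | data) = 3/13, P(r = 2 | data) = 4/13, P(r = 3 | data) = 18/65, P(r = 4 | data) = 12/65, P(r = 6 | data) = 0.
Averaging over the posterior, P(orange next | data) = (0)(3/13) + (1/4)(4/13) + (1/2)(18/65) + (3/4)(12/65) = 23/65.

0.354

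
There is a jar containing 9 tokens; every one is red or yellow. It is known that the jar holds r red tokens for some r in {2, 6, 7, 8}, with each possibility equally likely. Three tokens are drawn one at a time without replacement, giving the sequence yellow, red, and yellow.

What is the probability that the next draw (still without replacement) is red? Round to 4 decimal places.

The likelihood of the observed sequence under each hypothesis: P(data | r = 2) = (7/9)(2/8)(6/7) = 0.16667; P(data | r = 6) = (3/9)(6/8)(2/7) = 0.071429; P(data | r = 7) = (2/9)(7/8)(1/7) = 0.027778; P(data | r = 8) = (1/9)(8/8)(0/7) = 0.
Multiplying each by its prior: 1/4 · 0.16667 = 0.041667, 1/4 · 0.071429 = 0.017857, 1/4 · 0.027778 = 0.0069444, 1/4 · 0 = 0; summing to 0.066468.
Dividing through by the total gives posterior P(r = 2 | data) = 0.62687, P(r = 6 | data) = 0.26866, P(r = 7 | data) = 0.10448, P(r = 8 | data) = 0.
The predictive probability is P(red next | data) = (1/6)(0.62687) + (5/6)(0.26866) + (1)(0.10448) = 0.43284.

0.4328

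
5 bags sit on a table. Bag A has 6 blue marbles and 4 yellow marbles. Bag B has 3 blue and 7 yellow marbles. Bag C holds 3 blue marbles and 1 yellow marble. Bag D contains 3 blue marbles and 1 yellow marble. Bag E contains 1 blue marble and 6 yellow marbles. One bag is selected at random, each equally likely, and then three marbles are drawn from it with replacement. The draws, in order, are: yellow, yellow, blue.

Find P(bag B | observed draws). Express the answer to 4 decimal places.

0.3328

Under each hypothesis, the probability of the observed sequence is: P(data | bag A) = (4/10)(4/10)(6/10) = 0.096; P(data | bag B) = (7/10)(7/10)(3/10) = 0.147; P(data | bag C) = (1/4)(1/4)(3/4) = 0.046875; P(data | bag D) = (1/4)(1/4)(3/4) = 0.046875; P(data | bag E) = (6/7)(6/7)(1/7) = 0.10496.
Weighting by the prior gives 1/5 · 0.096 = 0.0192, 1/5 · 0.147 = 0.0294, 1/5 · 0.046875 = 0.009375, 1/5 · 0.046875 = 0.009375, 1/5 · 0.10496 = 0.020991; with total 0.088341.
By Bayes' rule, P(bag B | data) = (0.0294) / (0.088341) = 0.3328.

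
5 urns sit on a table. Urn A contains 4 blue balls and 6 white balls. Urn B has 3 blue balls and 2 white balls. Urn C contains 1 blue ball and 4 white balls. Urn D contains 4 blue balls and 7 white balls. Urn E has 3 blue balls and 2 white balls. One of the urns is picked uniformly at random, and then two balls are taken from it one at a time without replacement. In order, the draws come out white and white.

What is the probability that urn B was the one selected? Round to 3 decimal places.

For each hypothesis, P(data | H) works out to: P(data | urn A) = (6/10)(5/9) = 1/3; P(data | urn B) = (2/5)(1/4) = 1/10; P(data | urn C) = (4/5)(3/4) = 3/5; P(data | urn D) = (7/11)(6/10) = 21/55; P(data | urn E) = (2/5)(1/4) = 1/10.
The prior-weighted likelihoods are 1/5 · 1/3 = 1/15, 1/5 · 1/10 = 1/50, 1/5 · 3/5 = 3/25, 1/5 · 21/55 = 21/275, 1/5 · 1/10 = 1/50; summing to 10/33.
By Bayes' rule, P(urn B | data) = (1/50) / (10/33) = 33/500.

0.066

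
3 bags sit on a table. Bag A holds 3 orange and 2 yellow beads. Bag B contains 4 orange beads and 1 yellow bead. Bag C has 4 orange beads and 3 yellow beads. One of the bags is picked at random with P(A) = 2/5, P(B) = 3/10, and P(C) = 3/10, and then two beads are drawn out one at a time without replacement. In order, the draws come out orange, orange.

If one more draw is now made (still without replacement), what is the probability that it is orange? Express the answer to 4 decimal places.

0.5037

The likelihood of the observed sequence under each hypothesis: P(data | bag A) = (3/5)(2/4) = 3/10; P(data | bag B) = (4/5)(3/4) = 3/5; P(data | bag C) = (4/7)(3/6) = 2/7.
Multiplying each by its prior: 2/5 · 3/10 = 3/25, 3/10 · 3/5 = 9/50, 3/10 · 2/7 = 3/35; these sum to 27/70.
Dividing through by the total gives posterior P(bag A | data) = 14/45, P(bag B | data) = 7/15, P(bag C | data) = 2/9.
So P(orange next | data) = Σ P(orange next | H) P(H | data) = (1/3)(14/45) + (2/3)(7/15) + (2/5)(2/9) = 68/135.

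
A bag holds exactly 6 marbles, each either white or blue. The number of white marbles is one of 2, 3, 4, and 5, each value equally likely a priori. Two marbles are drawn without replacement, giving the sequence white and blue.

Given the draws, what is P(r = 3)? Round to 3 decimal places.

The likelihood of the observed sequence under each hypothesis: P(data | r = 2) = (2/6)(4/5) = 4/15; P(data | r = 3) = (3/6)(3/5) = 3/10; P(data | r = 4) = (4/6)(2/5) = 4/15; P(data | r = 5) = (5/6)(1/5) = 1/6.
The prior-weighted likelihoods are 1/4 · 4/15 = 1/15, 1/4 · 3/10 = 3/40, 1/4 · 4/15 = 1/15, 1/4 · 1/6 = 1/24; these sum to 1/4.
So P(r = 3 | data) = (3/40) / (1/4) = 3/10.

0.300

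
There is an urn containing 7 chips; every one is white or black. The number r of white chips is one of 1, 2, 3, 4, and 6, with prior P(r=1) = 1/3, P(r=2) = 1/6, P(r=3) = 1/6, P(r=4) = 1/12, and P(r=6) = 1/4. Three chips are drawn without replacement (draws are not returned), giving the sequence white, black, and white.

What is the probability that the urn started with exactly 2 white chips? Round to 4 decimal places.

Compute the likelihood of the observed sequence for each case: P(data | r = 1) = (1/7)(6/6)(0/5) = 0; P(data | r = 2) = (2/7)(5/6)(1/5) = 0.047619; P(data | r = 3) = (3/7)(4/6)(2/5) = 0.11429; P(data | r = 4) = (4/7)(3/6)(3/5) = 0.17143; P(data | r = 6) = (6/7)(1/6)(5/5) = 0.14286.
Weighting by the prior gives 1/3 · 0 = 0, 1/6 · 0.047619 = 0.0079365, 1/6 · 0.11429 = 0.019048, 1/12 · 0.17143 = 0.014286, 1/4 · 0.14286 = 0.035714; with total 0.076984.
By Bayes' rule, P(r = 2 | data) = (0.0079365) / (0.076984) = 0.10309.

0.1031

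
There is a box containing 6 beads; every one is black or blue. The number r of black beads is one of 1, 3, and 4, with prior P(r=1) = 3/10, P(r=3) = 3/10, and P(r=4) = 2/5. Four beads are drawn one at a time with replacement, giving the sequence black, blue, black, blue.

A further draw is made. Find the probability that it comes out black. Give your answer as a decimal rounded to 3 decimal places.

0.531

Under each hypothesis, the probability of the observed sequence is: P(data | r = 1) = (1/6)(5/6)(1/6)(5/6) = 0.01929; P(data | r = 3) = (3/6)(3/6)(3/6)(3/6) = 0.0625; P(data | r = 4) = (4/6)(2/6)(4/6)(2/6) = 0.049383.
Weighting by the prior gives 3/10 · 0.01929 = 0.005787, 3/10 · 0.0625 = 0.01875, 2/5 · 0.049383 = 0.019753; with total 0.04429.
Normalising, the posterior is P(r = 1 | data) = 0.13066, P(r = 3 | data) = 0.42334, P(r = 4 | data) = 0.44599.
The predictive probability is P(black next | data) = (1/6)(0.13066) + (1/2)(0.42334) + (2/3)(0.44599) = 0.53078.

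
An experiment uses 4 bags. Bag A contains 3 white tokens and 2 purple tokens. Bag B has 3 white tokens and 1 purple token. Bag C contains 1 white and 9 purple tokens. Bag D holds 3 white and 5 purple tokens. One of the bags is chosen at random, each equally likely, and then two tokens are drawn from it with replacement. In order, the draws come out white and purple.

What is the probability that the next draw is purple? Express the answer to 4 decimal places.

For each hypothesis, P(data | H) works out to: P(data | bag A) = (3/5)(2/5) = 0.24; P(data | bag B) = (3/4)(1/4) = 0.1875; P(data | bag C) = (1/10)(9/10) = 0.09; P(data | bag D) = (3/8)(5/8) = 0.23438.
The prior-weighted likelihoods are 1/4 · 0.24 = 0.06, 1/4 · 0.1875 = 0.046875, 1/4 · 0.09 = 0.0225, 1/4 · 0.23438 = 0.058594; with total 0.18797.
The posterior is then P(bag A | data) = 0.3192, P(bag B | data) = 0.24938, P(bag C | data) = 0.1197, P(bag D | data) = 0.31172.
So P(purple next | data) = Σ P(purple next | H) P(H | data) = (2/5)(0.3192) + (1/4)(0.24938) + (9/10)(0.1197) + (5/8)(0.31172) = 0.49258.

0.4926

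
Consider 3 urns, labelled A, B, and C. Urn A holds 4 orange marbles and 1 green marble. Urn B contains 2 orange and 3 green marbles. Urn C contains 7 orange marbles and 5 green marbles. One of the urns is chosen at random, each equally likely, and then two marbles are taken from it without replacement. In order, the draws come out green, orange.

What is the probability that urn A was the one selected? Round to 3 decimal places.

Compute the likelihood of the observed sequence for each case: P(data | urn A) = (1/5)(4/4) = 1/5; P(data | urn B) = (3/5)(2/4) = 3/10; P(data | urn C) = (5/12)(7/11) = 35/132.
The prior-weighted likelihoods are 1/3 · 1/5 = 1/15, 1/3 · 3/10 = 1/10, 1/3 · 35/132 = 35/396; with total 101/396.
Therefore the posterior P(urn A | data) = (1/15) / (101/396) = 132/505.

0.261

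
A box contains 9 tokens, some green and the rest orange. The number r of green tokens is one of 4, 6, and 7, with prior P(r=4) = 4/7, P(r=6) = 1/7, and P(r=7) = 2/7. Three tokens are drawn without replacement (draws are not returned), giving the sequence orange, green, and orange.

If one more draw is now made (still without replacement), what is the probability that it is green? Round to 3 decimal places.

For each hypothesis, P(data | H) works out to: P(data | r = 4) = (5/9)(4/8)(4/7) = 10/63; P(data | r = 6) = (3/9)(6/8)(2/7) = 1/14; P(data | r = 7) = (2/9)(7/8)(1/7) = 1/36.
The prior-weighted likelihoods are 4/7 · 10/63 = 40/441, 1/7 · 1/14 = 1/98, 2/7 · 1/36 = 1/126; summing to 16/147.
Normalising, the posterior is P(r = 4 | data) = 5/6, P(r = 6 | data) = 3/32, P(r = 7 | data) = 7/96.
Averaging over the posterior, P(green next | data) = (1/2)(5/6) + (5/6)(3/32) + (1)(7/96) = 109/192.

0.568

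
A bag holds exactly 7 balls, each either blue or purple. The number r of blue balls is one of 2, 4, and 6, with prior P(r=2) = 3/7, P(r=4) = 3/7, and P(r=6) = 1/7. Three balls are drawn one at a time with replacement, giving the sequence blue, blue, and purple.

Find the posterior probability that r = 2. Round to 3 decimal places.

0.250

Under each hypothesis, the probability of the observed sequence is: P(data | r = 2) = (2/7)(2/7)(5/7) = 0.058309; P(data | r = 4) = (4/7)(4/7)(3/7) = 0.13994; P(data | r = 6) = (6/7)(6/7)(1/7) = 0.10496.
The prior-weighted likelihoods are 3/7 · 0.058309 = 0.02499, 3/7 · 0.13994 = 0.059975, 1/7 · 0.10496 = 0.014994; summing to 0.099958.
Therefore the posterior P(r = 2 | data) = (0.02499) / (0.099958) = 0.25.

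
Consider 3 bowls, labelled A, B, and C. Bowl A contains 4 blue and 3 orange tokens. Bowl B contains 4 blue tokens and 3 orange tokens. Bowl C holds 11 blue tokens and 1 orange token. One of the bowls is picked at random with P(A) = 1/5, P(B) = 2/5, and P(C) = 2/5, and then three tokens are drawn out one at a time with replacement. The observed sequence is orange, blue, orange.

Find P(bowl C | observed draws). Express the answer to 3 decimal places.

For each hypothesis, P(data | H) works out to: P(data | bowl A) = (3/7)(4/7)(3/7) = 0.10496; P(data | bowl B) = (3/7)(4/7)(3/7) = 0.10496; P(data | bowl C) = (1/12)(11/12)(1/12) = 0.0063657.
The prior-weighted likelihoods are 1/5 · 0.10496 = 0.020991, 2/5 · 0.10496 = 0.041983, 2/5 · 0.0063657 = 0.0025463; summing to 0.06552.
So P(bowl C | data) = (0.0025463) / (0.06552) = 0.038863.

0.039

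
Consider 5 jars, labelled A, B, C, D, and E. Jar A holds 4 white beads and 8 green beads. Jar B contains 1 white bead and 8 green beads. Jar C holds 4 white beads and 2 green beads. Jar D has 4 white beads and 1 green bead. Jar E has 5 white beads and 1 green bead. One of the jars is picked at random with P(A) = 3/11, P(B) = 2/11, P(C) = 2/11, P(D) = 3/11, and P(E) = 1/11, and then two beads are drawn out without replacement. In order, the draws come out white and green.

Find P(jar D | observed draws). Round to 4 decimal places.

The likelihood of the observed sequence under each hypothesis: P(data | jar A) = (4/12)(8/11) = 0.24242; P(data | jar B) = (1/9)(8/8) = 0.11111; P(data | jar C) = (4/6)(2/5) = 0.26667; P(data | jar D) = (4/5)(1/4) = 0.2; P(data | jar E) = (5/6)(1/5) = 0.16667.
Multiplying each by its prior: 3/11 · 0.24242 = 0.066116, 2/11 · 0.11111 = 0.020202, 2/11 · 0.26667 = 0.048485, 3/11 · 0.2 = 0.054545, 1/11 · 0.16667 = 0.015152; summing to 0.2045.
By Bayes' rule, P(jar D | data) = (0.054545) / (0.2045) = 0.26673.

0.2667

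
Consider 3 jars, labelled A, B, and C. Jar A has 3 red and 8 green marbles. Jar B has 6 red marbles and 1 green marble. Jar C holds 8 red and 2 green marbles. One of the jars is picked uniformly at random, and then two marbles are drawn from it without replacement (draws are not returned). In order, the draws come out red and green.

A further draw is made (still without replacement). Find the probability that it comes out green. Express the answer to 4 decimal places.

Under each hypothesis, the probability of the observed sequence is: P(data | jar A) = (3/11)(8/10) = 0.21818; P(data | jar B) = (6/7)(1/6) = 0.14286; P(data | jar C) = (8/10)(2/9) = 0.17778.
Weighting by the prior gives 1/3 · 0.21818 = 0.072727, 1/3 · 0.14286 = 0.047619, 1/3 · 0.17778 = 0.059259; with total 0.17961.
The posterior is then P(jar A | data) = 0.40493, P(jar B | data) = 0.26513, P(jar C | data) = 0.32994.
Averaging over the posterior, P(green next | data) = (7/9)(0.40493) + (0)(0.26513) + (1/8)(0.32994) = 0.35619.

0.3562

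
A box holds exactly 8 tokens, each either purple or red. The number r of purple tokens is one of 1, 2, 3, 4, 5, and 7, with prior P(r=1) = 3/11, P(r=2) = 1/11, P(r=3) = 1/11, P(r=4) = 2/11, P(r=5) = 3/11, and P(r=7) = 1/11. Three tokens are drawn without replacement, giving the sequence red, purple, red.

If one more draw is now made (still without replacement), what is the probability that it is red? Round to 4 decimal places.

For each hypothesis, P(data | H) works out to: P(data | r = 1) = (7/8)(1/7)(6/6) = 1/8; P(data | r = 2) = (6/8)(2/7)(5/6) = 5/28; P(data | r = 3) = (5/8)(3/7)(4/6) = 5/28; P(data | r = 4) = (4/8)(4/7)(3/6) = 1/7; P(data | r = 5) = (3/8)(5/7)(2/6) = 5/56; P(data | r = 7) = (1/8)(7/7)(0/6) = 0.
The prior-weighted likelihoods are 3/11 · 1/8 = 3/88, 1/11 · 5/28 = 5/308, 1/11 · 5/28 = 5/308, 2/11 · 1/7 = 2/77, 3/11 · 5/56 = 15/616, 1/11 · 0 = 0; with total 9/77.
Dividing through by the total gives posterior P(r = 1 | data) = 7/24, P(r = 2 | data) = 5/36, P(r = 3 | data) = 5/36, P(r = 4 | data) = 2/9, P(r = 5 | data) = 5/24, P(r = 7 | data) = 0.
The predictive probability is P(red next | data) = (1)(7/24) + (4/5)(5/36) + (3/5)(5/36) + (2/5)(2/9) + (1/5)(5/24) = 37/60.

0.6167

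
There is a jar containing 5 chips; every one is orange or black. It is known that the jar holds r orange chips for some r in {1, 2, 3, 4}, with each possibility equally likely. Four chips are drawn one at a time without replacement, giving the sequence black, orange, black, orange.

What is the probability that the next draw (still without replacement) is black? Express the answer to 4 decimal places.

Compute the likelihood of the observed sequence for each case: P(data | r = 1) = (4/5)(1/4)(3/3)(0/2) = 0; P(data | r = 2) = (3/5)(2/4)(2/3)(1/2) = 1/10; P(data | r = 3) = (2/5)(3/4)(1/3)(2/2) = 1/10; P(data | r = 4) = (1/5)(4/4)(0/3) = 0.
Weighting by the prior gives 1/4 · 0 = 0, 1/4 · 1/10 = 1/40, 1/4 · 1/10 = 1/40, 1/4 · 0 = 0; with total 1/20.
Normalising, the posterior is P(r = 1 | data) = 0, P(r = 2 | data) = 1/2, P(r = 3 | data) = 1/2, P(r = 4 | data) = 0.
Averaging over the posterior, P(black next | data) = (1)(1/2) + (0)(1/2) = 1/2.

0.5000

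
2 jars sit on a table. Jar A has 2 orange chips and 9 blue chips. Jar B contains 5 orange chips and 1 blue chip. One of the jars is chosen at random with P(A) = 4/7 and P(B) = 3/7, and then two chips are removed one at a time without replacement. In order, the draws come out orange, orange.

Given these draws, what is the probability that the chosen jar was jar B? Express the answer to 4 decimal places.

0.9649

For each hypothesis, P(data | H) works out to: P(data | jar A) = (2/11)(1/10) = 1/55; P(data | jar B) = (5/6)(4/5) = 2/3.
Multiplying each by its prior: 4/7 · 1/55 = 4/385, 3/7 · 2/3 = 2/7; with total 114/385.
So P(jar B | data) = (2/7) / (114/385) = 55/57.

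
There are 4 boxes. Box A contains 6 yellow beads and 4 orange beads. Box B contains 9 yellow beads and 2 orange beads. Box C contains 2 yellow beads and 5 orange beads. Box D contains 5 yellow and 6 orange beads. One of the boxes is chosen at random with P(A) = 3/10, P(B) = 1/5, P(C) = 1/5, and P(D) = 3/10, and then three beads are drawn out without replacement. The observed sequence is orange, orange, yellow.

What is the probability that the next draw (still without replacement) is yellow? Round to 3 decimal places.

0.489

The likelihood of the observed sequence under each hypothesis: P(data | box A) = (4/10)(3/9)(6/8) = 0.1; P(data | box B) = (2/11)(1/10)(9/9) = 0.018182; P(data | box C) = (5/7)(4/6)(2/5) = 0.19048; P(data | box D) = (6/11)(5/10)(5/9) = 0.15152.
Multiplying each by its prior: 3/10 · 0.1 = 0.03, 1/5 · 0.018182 = 0.0036364, 1/5 · 0.19048 = 0.038095, 3/10 · 0.15152 = 0.045455; summing to 0.11719.
The posterior is then P(box A | data) = 0.256, P(box B | data) = 0.031031, P(box C | data) = 0.32508, P(box D | data) = 0.38788.
Averaging over the posterior, P(yellow next | data) = (5/7)(0.256) + (1)(0.031031) + (1/4)(0.32508) + (1/2)(0.38788) = 0.4891.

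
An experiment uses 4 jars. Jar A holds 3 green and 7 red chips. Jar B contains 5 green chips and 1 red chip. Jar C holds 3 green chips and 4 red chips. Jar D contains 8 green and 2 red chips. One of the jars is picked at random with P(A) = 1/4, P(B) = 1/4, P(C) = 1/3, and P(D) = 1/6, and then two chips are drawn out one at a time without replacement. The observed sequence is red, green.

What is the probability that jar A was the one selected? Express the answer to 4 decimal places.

For each hypothesis, P(data | H) works out to: P(data | jar A) = (7/10)(3/9) = 7/30; P(data | jar B) = (1/6)(5/5) = 1/6; P(data | jar C) = (4/7)(3/6) = 2/7; P(data | jar D) = (2/10)(8/9) = 8/45.
Multiplying each by its prior: 1/4 · 7/30 = 7/120, 1/4 · 1/6 = 1/24, 1/3 · 2/7 = 2/21, 1/6 · 8/45 = 4/135; summing to 85/378.
So P(jar A | data) = (7/120) / (85/378) = 441/1700.

0.2594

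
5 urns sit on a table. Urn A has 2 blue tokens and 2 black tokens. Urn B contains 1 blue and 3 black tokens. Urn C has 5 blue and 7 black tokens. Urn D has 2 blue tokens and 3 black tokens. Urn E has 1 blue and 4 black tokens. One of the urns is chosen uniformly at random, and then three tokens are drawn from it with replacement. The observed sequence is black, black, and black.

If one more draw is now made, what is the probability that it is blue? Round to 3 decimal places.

0.298

Under each hypothesis, the probability of the observed sequence is: P(data | urn A) = (2/4)(2/4)(2/4) = 0.125; P(data | urn B) = (3/4)(3/4)(3/4) = 0.42188; P(data | urn C) = (7/12)(7/12)(7/12) = 0.1985; P(data | urn D) = (3/5)(3/5)(3/5) = 0.216; P(data | urn E) = (4/5)(4/5)(4/5) = 0.512.
Multiplying each by its prior: 1/5 · 0.125 = 0.025, 1/5 · 0.42188 = 0.084375, 1/5 · 0.1985 = 0.039699, 1/5 · 0.216 = 0.0432, 1/5 · 0.512 = 0.1024; summing to 0.29467.
Dividing through by the total gives posterior P(urn A | data) = 0.084839, P(urn B | data) = 0.28633, P(urn C | data) = 0.13472, P(urn D | data) = 0.1466, P(urn E | data) = 0.3475.
So P(blue next | data) = Σ P(blue next | H) P(H | data) = (1/2)(0.084839) + (1/4)(0.28633) + (5/12)(0.13472) + (2/5)(0.1466) + (1/5)(0.3475) = 0.29828.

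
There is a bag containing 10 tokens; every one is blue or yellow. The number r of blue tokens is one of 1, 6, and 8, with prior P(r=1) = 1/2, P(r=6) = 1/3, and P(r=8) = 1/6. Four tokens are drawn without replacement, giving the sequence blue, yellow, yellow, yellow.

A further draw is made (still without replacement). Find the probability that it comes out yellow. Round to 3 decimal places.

0.867

Compute the likelihood of the observed sequence for each case: P(data | r = 1) = (1/10)(9/9)(8/8)(7/7) = 1/10; P(data | r = 6) = (6/10)(4/9)(3/8)(2/7) = 1/35; P(data | r = 8) = (8/10)(2/9)(1/8)(0/7) = 0.
Weighting by the prior gives 1/2 · 1/10 = 1/20, 1/3 · 1/35 = 1/105, 1/6 · 0 = 0; these sum to 5/84.
The posterior is then P(r = 1 | data) = 21/25, P(r = 6 | data) = 4/25, P(r = 8 | data) = 0.
So P(yellow next | data) = Σ P(yellow next | H) P(H | data) = (1)(21/25) + (1/6)(4/25) = 13/15.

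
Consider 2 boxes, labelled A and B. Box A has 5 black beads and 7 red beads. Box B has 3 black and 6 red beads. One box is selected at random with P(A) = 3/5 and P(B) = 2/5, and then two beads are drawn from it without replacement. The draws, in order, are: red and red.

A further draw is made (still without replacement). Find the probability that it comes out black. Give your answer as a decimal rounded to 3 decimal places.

For each hypothesis, P(data | H) works out to: P(data | box A) = (7/12)(6/11) = 7/22; P(data | box B) = (6/9)(5/8) = 5/12.
The prior-weighted likelihoods are 3/5 · 7/22 = 21/110, 2/5 · 5/12 = 1/6; these sum to 59/165.
The posterior is then P(box A | data) = 0.5339, P(box B | data) = 0.4661.
So P(black next | data) = Σ P(black next | H) P(H | data) = (1/2)(0.5339) + (3/7)(0.4661) = 0.46671.

0.467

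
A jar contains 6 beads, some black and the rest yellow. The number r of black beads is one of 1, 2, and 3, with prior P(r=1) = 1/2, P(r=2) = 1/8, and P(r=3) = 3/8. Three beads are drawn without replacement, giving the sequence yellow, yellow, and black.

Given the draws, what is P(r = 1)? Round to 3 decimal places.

Compute the likelihood of the observed sequence for each case: P(data | r = 1) = (5/6)(4/5)(1/4) = 1/6; P(data | r = 2) = (4/6)(3/5)(2/4) = 1/5; P(data | r = 3) = (3/6)(2/5)(3/4) = 3/20.
Multiplying each by its prior: 1/2 · 1/6 = 1/12, 1/8 · 1/5 = 1/40, 3/8 · 3/20 = 9/160; these sum to 79/480.
Hence P(r = 1 | data) = (1/12) / (79/480) = 40/79.

0.506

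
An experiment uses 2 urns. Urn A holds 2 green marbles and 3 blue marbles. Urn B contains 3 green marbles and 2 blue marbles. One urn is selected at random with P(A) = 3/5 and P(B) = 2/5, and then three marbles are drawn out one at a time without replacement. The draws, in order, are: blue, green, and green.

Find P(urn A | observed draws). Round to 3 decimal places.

0.429

For each hypothesis, P(data | H) works out to: P(data | urn A) = (3/5)(2/4)(1/3) = 1/10; P(data | urn B) = (2/5)(3/4)(2/3) = 1/5.
The prior-weighted likelihoods are 3/5 · 1/10 = 3/50, 2/5 · 1/5 = 2/25; with total 7/50.
So P(urn A | data) = (3/50) / (7/50) = 3/7.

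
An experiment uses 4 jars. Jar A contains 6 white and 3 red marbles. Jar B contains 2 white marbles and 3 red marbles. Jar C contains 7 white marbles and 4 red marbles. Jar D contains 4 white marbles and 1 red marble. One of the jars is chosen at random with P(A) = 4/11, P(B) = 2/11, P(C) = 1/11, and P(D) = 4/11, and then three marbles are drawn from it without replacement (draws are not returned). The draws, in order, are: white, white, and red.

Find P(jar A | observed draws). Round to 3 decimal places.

Compute the likelihood of the observed sequence for each case: P(data | jar A) = (6/9)(5/8)(3/7) = 0.17857; P(data | jar B) = (2/5)(1/4)(3/3) = 0.1; P(data | jar C) = (7/11)(6/10)(4/9) = 0.1697; P(data | jar D) = (4/5)(3/4)(1/3) = 0.2.
Weighting by the prior gives 4/11 · 0.17857 = 0.064935, 2/11 · 0.1 = 0.018182, 1/11 · 0.1697 = 0.015427, 4/11 · 0.2 = 0.072727; summing to 0.17127.
Hence P(jar A | data) = (0.064935) / (0.17127) = 0.37914.

0.379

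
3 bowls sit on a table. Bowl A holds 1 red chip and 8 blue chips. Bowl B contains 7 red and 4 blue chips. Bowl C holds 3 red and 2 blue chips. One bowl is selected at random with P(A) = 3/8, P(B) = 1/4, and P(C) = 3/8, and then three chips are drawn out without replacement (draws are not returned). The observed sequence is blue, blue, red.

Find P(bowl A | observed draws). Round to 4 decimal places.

0.4151

Compute the likelihood of the observed sequence for each case: P(data | bowl A) = (8/9)(7/8)(1/7) = 1/9; P(data | bowl B) = (4/11)(3/10)(7/9) = 14/165; P(data | bowl C) = (2/5)(1/4)(3/3) = 1/10.
The prior-weighted likelihoods are 3/8 · 1/9 = 1/24, 1/4 · 14/165 = 7/330, 3/8 · 1/10 = 3/80; summing to 53/528.
Therefore the posterior P(bowl A | data) = (1/24) / (53/528) = 22/53.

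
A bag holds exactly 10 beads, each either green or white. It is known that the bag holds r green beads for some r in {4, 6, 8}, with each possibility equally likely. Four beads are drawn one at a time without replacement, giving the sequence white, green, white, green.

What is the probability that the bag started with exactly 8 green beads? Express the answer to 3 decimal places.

0.135

For each hypothesis, P(data | H) works out to: P(data | r = 4) = (6/10)(4/9)(5/8)(3/7) = 1/14; P(data | r = 6) = (4/10)(6/9)(3/8)(5/7) = 1/14; P(data | r = 8) = (2/10)(8/9)(1/8)(7/7) = 1/45.
The prior-weighted likelihoods are 1/3 · 1/14 = 1/42, 1/3 · 1/14 = 1/42, 1/3 · 1/45 = 1/135; summing to 52/945.
Hence P(r = 8 | data) = (1/135) / (52/945) = 7/52.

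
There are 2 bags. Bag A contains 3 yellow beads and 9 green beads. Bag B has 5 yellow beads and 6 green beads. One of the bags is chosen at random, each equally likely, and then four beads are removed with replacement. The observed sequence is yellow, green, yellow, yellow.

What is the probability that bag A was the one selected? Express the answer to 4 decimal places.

0.1862

The likelihood of the observed sequence under each hypothesis: P(data | bag A) = (3/12)(9/12)(3/12)(3/12) = 0.011719; P(data | bag B) = (5/11)(6/11)(5/11)(5/11) = 0.051226.
Weighting by the prior gives 1/2 · 0.011719 = 0.0058594, 1/2 · 0.051226 = 0.025613; these sum to 0.031472.
So P(bag A | data) = (0.0058594) / (0.031472) = 0.18618.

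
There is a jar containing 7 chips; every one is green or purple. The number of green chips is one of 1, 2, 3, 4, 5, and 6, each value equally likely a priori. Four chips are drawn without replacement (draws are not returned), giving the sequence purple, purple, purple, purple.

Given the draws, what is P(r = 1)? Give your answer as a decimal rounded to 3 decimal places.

Under each hypothesis, the probability of the observed sequence is: P(data | r = 1) = (6/7)(5/6)(4/5)(3/4) = 3/7; P(data | r = 2) = (5/7)(4/6)(3/5)(2/4) = 1/7; P(data | r = 3) = (4/7)(3/6)(2/5)(1/4) = 1/35; P(data | r = 4) = (3/7)(2/6)(1/5)(0/4) = 0; P(data | r = 5) = (2/7)(1/6)(0/5) = 0; P(data | r = 6) = (1/7)(0/6) = 0.
Weighting by the prior gives 1/6 · 3/7 = 1/14, 1/6 · 1/7 = 1/42, 1/6 · 1/35 = 1/210, 1/6 · 0 = 0, 1/6 · 0 = 0, 1/6 · 0 = 0; with total 1/10.
So P(r = 1 | data) = (1/14) / (1/10) = 5/7.

0.714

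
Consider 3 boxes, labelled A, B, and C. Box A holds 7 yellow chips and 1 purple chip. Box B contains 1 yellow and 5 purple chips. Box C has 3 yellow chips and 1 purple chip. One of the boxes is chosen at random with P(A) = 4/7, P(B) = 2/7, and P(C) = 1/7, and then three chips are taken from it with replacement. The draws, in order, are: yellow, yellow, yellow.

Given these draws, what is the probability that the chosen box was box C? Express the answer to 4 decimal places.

0.1356

Under each hypothesis, the probability of the observed sequence is: P(data | box A) = (7/8)(7/8)(7/8) = 0.66992; P(data | box B) = (1/6)(1/6)(1/6) = 0.0046296; P(data | box C) = (3/4)(3/4)(3/4) = 0.42188.
Multiplying each by its prior: 4/7 · 0.66992 = 0.38281, 2/7 · 0.0046296 = 0.0013228, 1/7 · 0.42188 = 0.060268; with total 0.4444.
Therefore the posterior P(box C | data) = (0.060268) / (0.4444) = 0.13562.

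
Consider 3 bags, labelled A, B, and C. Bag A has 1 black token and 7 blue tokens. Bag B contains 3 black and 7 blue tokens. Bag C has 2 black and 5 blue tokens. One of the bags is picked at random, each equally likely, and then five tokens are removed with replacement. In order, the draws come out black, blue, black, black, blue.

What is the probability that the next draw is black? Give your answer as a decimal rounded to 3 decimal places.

0.284

Compute the likelihood of the observed sequence for each case: P(data | bag A) = (1/8)(7/8)(1/8)(1/8)(7/8) = 0.0014954; P(data | bag B) = (3/10)(7/10)(3/10)(3/10)(7/10) = 0.01323; P(data | bag C) = (2/7)(5/7)(2/7)(2/7)(5/7) = 0.0119.
Multiplying each by its prior: 1/3 · 0.0014954 = 0.00049845, 1/3 · 0.01323 = 0.00441, 1/3 · 0.0119 = 0.0039666; summing to 0.0088751.
Normalising, the posterior is P(bag A | data) = 0.056163, P(bag B | data) = 0.4969, P(bag C | data) = 0.44694.
The predictive probability is P(black next | data) = (1/8)(0.056163) + (3/10)(0.4969) + (2/7)(0.44694) = 0.28379.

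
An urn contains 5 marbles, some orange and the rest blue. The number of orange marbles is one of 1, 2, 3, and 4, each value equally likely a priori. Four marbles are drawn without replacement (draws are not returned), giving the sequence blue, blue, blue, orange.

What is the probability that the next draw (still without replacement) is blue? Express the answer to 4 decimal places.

The likelihood of the observed sequence under each hypothesis: P(data | r = 1) = (4/5)(3/4)(2/3)(1/2) = 1/5; P(data | r = 2) = (3/5)(2/4)(1/3)(2/2) = 1/10; P(data | r = 3) = (2/5)(1/4)(0/3) = 0; P(data | r = 4) = (1/5)(0/4) = 0.
Multiplying each by its prior: 1/4 · 1/5 = 1/20, 1/4 · 1/10 = 1/40, 1/4 · 0 = 0, 1/4 · 0 = 0; with total 3/40.
The posterior is then P(r = 1 | data) = 2/3, P(r = 2 | data) = 1/3, P(r = 3 | data) = 0, P(r = 4 | data) = 0.
Averaging over the posterior, P(blue next | data) = (1)(2/3) + (0)(1/3) = 2/3.

0.6667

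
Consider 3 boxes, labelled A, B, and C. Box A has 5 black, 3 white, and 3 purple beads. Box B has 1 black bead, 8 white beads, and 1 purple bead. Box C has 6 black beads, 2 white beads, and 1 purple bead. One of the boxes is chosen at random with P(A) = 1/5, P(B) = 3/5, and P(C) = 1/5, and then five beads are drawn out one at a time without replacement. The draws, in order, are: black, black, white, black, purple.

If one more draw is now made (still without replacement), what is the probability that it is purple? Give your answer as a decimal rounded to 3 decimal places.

0.127

For each hypothesis, P(data | H) works out to: P(data | box A) = (5/11)(4/10)(3/9)(3/8)(3/7) = 0.0097403; P(data | box B) = (1/10)(0/9) = 0; P(data | box C) = (6/9)(5/8)(2/7)(4/6)(1/5) = 0.015873.
Weighting by the prior gives 1/5 · 0.0097403 = 0.0019481, 3/5 · 0 = 0, 1/5 · 0.015873 = 0.0031746; summing to 0.0051227.
Dividing through by the total gives posterior P(box A | data) = 0.38028, P(box B | data) = 0, P(box C | data) = 0.61972.
Averaging over the posterior, P(purple next | data) = (1/3)(0.38028) + (0)(0.61972) = 0.12676.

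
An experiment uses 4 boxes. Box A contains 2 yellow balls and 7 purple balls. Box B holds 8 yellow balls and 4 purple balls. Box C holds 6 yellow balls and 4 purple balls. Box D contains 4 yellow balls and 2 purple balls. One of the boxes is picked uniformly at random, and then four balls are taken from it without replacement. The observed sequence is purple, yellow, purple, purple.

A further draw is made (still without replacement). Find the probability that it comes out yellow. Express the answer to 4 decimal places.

The likelihood of the observed sequence under each hypothesis: P(data | box A) = (7/9)(2/8)(6/7)(5/6) = 0.13889; P(data | box B) = (4/12)(8/11)(3/10)(2/9) = 0.016162; P(data | box C) = (4/10)(6/9)(3/8)(2/7) = 0.028571; P(data | box D) = (2/6)(4/5)(1/4)(0/3) = 0.
Weighting by the prior gives 1/4 · 0.13889 = 0.034722, 1/4 · 0.016162 = 0.0040404, 1/4 · 0.028571 = 0.0071429, 1/4 · 0 = 0; summing to 0.045905.
Normalising, the posterior is P(box A | data) = 0.75639, P(box B | data) = 0.088016, P(box C | data) = 0.1556, P(box D | data) = 0.
So P(yellow next | data) = Σ P(yellow next | H) P(H | data) = (1/5)(0.75639) + (7/8)(0.088016) + (5/6)(0.1556) = 0.35796.

0.3580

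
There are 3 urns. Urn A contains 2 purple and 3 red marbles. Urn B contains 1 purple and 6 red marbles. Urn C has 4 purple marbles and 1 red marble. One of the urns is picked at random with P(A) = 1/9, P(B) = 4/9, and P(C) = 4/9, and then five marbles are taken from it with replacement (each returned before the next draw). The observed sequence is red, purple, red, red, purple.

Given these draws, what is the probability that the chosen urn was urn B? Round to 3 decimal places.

For each hypothesis, P(data | H) works out to: P(data | urn A) = (3/5)(2/5)(3/5)(3/5)(2/5) = 0.03456; P(data | urn B) = (6/7)(1/7)(6/7)(6/7)(1/7) = 0.012852; P(data | urn C) = (1/5)(4/5)(1/5)(1/5)(4/5) = 0.00512.
The prior-weighted likelihoods are 1/9 · 0.03456 = 0.00384, 4/9 · 0.012852 = 0.0057119, 4/9 · 0.00512 = 0.0022756; these sum to 0.011827.
Hence P(urn B | data) = (0.0057119) / (0.011827) = 0.48294.

0.483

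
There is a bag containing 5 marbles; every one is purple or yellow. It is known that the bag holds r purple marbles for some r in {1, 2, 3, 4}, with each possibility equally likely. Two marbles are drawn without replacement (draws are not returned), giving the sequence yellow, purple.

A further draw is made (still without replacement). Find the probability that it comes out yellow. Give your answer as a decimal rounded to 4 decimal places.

The likelihood of the observed sequence under each hypothesis: P(data | r = 1) = (4/5)(1/4) = 1/5; P(data | r = 2) = (3/5)(2/4) = 3/10; P(data | r = 3) = (2/5)(3/4) = 3/10; P(data | r = 4) = (1/5)(4/4) = 1/5.
Weighting by the prior gives 1/4 · 1/5 = 1/20, 1/4 · 3/10 = 3/40, 1/4 · 3/10 = 3/40, 1/4 · 1/5 = 1/20; these sum to 1/4.
The posterior is then P(r = 1 | data) = 1/5, P(r = 2 | data) = 3/10, P(r = 3 | data) = 3/10, P(r = 4 | data) = 1/5.
So P(yellow next | data) = Σ P(yellow next | H) P(H | data) = (1)(1/5) + (2/3)(3/10) + (1/3)(3/10) + (0)(1/5) = 1/2.

0.5000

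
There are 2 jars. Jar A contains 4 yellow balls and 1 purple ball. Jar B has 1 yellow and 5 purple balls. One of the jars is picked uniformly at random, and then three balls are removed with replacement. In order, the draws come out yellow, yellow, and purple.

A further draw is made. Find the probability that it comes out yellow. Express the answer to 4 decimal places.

0.7030

For each hypothesis, P(data | H) works out to: P(data | jar A) = (4/5)(4/5)(1/5) = 0.128; P(data | jar B) = (1/6)(1/6)(5/6) = 0.023148.
Multiplying each by its prior: 1/2 · 0.128 = 0.064, 1/2 · 0.023148 = 0.011574; summing to 0.075574.
The posterior is then P(jar A | data) = 0.84685, P(jar B | data) = 0.15315.
So P(yellow next | data) = Σ P(yellow next | H) P(H | data) = (4/5)(0.84685) + (1/6)(0.15315) = 0.70301.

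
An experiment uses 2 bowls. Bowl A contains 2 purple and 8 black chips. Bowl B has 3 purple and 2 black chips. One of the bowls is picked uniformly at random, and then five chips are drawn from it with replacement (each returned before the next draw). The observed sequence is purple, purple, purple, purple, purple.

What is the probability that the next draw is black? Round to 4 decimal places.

Compute the likelihood of the observed sequence for each case: P(data | bowl A) = (2/10)(2/10)(2/10)(2/10)(2/10) = 0.00032; P(data | bowl B) = (3/5)(3/5)(3/5)(3/5)(3/5) = 0.07776.
The prior-weighted likelihoods are 1/2 · 0.00032 = 0.00016, 1/2 · 0.07776 = 0.03888; these sum to 0.03904.
The posterior is then P(bowl A | data) = 0.0040984, P(bowl B | data) = 0.9959.
Averaging over the posterior, P(black next | data) = (4/5)(0.0040984) + (2/5)(0.9959) = 0.40164.

0.4016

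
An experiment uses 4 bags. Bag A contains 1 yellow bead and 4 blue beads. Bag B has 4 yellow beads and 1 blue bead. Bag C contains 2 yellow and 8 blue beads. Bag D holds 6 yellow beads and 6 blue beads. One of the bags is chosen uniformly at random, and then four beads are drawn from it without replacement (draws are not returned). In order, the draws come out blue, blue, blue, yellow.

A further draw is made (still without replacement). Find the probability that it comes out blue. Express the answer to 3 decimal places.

Under each hypothesis, the probability of the observed sequence is: P(data | bag A) = (4/5)(3/4)(2/3)(1/2) = 1/5; P(data | bag B) = (1/5)(0/4) = 0; P(data | bag C) = (8/10)(7/9)(6/8)(2/7) = 2/15; P(data | bag D) = (6/12)(5/11)(4/10)(6/9) = 2/33.
Multiplying each by its prior: 1/4 · 1/5 = 1/20, 1/4 · 0 = 0, 1/4 · 2/15 = 1/30, 1/4 · 2/33 = 1/66; summing to 13/132.
The posterior is then P(bag A | data) = 33/65, P(bag B | data) = 0, P(bag C | data) = 22/65, P(bag D | data) = 2/13.
The predictive probability is P(blue next | data) = (1)(33/65) + (5/6)(22/65) + (3/8)(2/13) = 661/780.

0.847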